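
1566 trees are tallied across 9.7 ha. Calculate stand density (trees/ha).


Formula: Stand Density = N_trees / Area_ha
Density = 1566 trees / 9.7 ha
Density = 161 trees/ha

161


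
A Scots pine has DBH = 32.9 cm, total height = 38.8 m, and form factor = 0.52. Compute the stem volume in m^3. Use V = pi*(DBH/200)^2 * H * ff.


Formula: V = pi * (DBH/200)^2 * H * ff
Radius = DBH/200 = 32.9/200 = 0.1645 m
Radius^2 = 0.1645^2 = 0.02706025 m^2
V = pi * 0.02706025 * 38.8 * 0.52
V = 1.715 m^3

1.715


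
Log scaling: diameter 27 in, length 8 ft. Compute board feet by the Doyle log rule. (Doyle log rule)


Doyle: BF = (D - 4)^2 * L / 16
Adjusted diameter = 27 - 4 = 23 in
(D-4)^2 = 23^2 = 529
BF = 529 * 8 / 16 = 265 BF

265


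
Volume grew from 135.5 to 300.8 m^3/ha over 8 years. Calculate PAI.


Formula: PAI = (V_T2 - V_T1) / (T2 - T1)
Volume increment = 300.8 - 135.5 = 165.3 m^3/ha
PAI = 165.3 / 8 = 20.66 m^3/ha/year

20.66


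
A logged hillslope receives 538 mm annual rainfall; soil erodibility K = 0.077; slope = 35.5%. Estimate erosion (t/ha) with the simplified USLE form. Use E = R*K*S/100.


Formula: E = R * K * S / 100  (simplified USLE)
R * K = 538 * 0.077 = 41.426
E = 41.426 * 35.5 / 100 = 14.71 t/ha

14.71


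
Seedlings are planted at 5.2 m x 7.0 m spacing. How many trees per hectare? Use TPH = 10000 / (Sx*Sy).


Formula: TPH = 10000 m^2/ha / (spacing_x * spacing_y)
Area per tree = 5.2 m * 7.0 m = 36.4 m^2
TPH = 10000 / 36.4 = 275 trees/ha

275


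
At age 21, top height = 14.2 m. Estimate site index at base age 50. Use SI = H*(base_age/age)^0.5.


Formula: SI = H_dom * (base_age / age)^0.5
Age ratio = 50 / 21 = 2.38095
sqrt(age_ratio) = 1.54303
SI = 14.2 * 1.54303 = 21.9 m

21.9


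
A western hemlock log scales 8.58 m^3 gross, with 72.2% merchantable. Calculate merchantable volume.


Formula: MV = V_total * (merchantable_pct / 100)
Merchantable fraction = 72.2% / 100 = 0.722
MV = 8.58 m^3 * 0.722 = 6.195 m^3

6.195


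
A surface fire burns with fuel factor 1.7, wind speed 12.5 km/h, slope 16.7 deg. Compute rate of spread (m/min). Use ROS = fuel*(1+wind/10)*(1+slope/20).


Formula: ROS = fuel * (1 + wind/10) * (1 + slope/20)
Wind factor = 1 + 12.5/10 = 2.25
Slope factor = 1 + 16.7/20 = 1.835
ROS = 1.7 * 2.25 * 1.835 = 7.02 m/min

7.02


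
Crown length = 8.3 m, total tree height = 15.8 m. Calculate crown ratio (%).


Formula: Crown Ratio = (Crown Length / Total Height) * 100
CR = (8.3 m / 15.8 m) * 100
CR = 0.5253 * 100 = 52.5%

52.5


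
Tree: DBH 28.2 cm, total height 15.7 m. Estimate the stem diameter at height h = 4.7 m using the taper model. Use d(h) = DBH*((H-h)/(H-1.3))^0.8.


Taper: d(h) = DBH * ((H - h) / (H - 1.3))^0.8
Numerator = H - h = 15.7 - 4.7 = 11.0 m
Denominator = H - 1.3 = 15.7 - 1.3 = 14.4 m
Ratio = 11.0 / 14.4 = 0.76389
d = 28.2 * 0.76389^0.8 = 22.7 cm

22.7


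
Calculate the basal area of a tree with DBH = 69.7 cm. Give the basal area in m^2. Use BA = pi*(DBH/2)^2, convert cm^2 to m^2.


Formula: BA = pi * (DBH/2)^2 / 10000  (cm^2 to m^2)
Radius = DBH/2 = 69.7/2 = 34.85 cm
BA = pi * 34.85^2 / 10000
   = 3815.535 cm^2 / 10000
   = 0.3816 m^2

0.3816


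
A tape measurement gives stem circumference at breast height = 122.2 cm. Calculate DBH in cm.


Formula: DBH = C / pi
DBH = 122.2 / pi
pi = 3.14159...
DBH = 38.9 cm

38.9


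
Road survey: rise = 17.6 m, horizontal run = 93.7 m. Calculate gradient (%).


Formula: Gradient = rise / run * 100
Gradient = 17.6 / 93.7 * 100 = 18.8%

18.8


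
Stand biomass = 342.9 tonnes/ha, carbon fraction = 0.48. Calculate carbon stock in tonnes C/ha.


Formula: Carbon Stock = Biomass * Carbon Fraction
C = 342.9 t/ha * 0.48
C = 164.6 t C/ha

164.6


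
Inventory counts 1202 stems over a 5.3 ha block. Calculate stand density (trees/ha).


Formula: Stand Density = N_trees / Area_ha
Density = 1202 trees / 5.3 ha
Density = 227 trees/ha

227


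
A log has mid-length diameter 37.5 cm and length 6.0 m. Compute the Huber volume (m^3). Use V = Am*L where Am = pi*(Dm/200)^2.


Huber: V = Am * L,  Am = pi*(Dm/200)^2
Am = pi*(37.5/200)^2 = 0.110447 m^2
V = 0.110447*6.0 = 0.6627 m^3

0.6627


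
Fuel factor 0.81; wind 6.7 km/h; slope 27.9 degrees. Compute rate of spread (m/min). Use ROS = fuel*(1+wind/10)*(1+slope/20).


Formula: ROS = fuel * (1 + wind/10) * (1 + slope/20)
Wind factor = 1 + 6.7/10 = 1.67
Slope factor = 1 + 27.9/20 = 2.395
ROS = 0.81 * 1.67 * 2.395 = 3.24 m/min

3.24


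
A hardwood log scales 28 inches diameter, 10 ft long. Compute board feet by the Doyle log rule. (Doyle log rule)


Doyle: BF = (D - 4)^2 * L / 16
Adjusted diameter = 28 - 4 = 24 in
(D-4)^2 = 24^2 = 576
BF = 576 * 10 / 16 = 360 BF

360


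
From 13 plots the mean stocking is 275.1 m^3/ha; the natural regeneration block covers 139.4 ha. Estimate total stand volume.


Formula: Total Volume = Mean Volume per ha * Total Area
Total Volume = 275.1 m^3/ha * 139.4 ha
Total Volume = 38349 m^3

38349


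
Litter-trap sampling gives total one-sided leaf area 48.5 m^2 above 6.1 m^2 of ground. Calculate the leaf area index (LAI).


Formula: LAI = total leaf area / ground area  (dimensionless)
LAI = 48.5 m^2 / 6.1 m^2
LAI = 7.95

7.95


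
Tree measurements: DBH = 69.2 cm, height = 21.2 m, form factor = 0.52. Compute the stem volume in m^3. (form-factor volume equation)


Formula: V = pi * (DBH/200)^2 * H * ff
Radius = DBH/200 = 69.2/200 = 0.346 m
Radius^2 = 0.346^2 = 0.119716 m^2
V = pi * 0.119716 * 21.2 * 0.52
V = 4.146 m^3

4.146


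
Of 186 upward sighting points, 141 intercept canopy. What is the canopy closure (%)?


Formula: Canopy closure = covered points / total points * 100
Closure = 141 / 186 * 100
Closure = 0.7581 * 100 = 75.8%

75.8


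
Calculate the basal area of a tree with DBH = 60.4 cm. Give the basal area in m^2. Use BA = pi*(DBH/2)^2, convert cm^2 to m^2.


Formula: BA = pi * (DBH/2)^2 / 10000  (cm^2 to m^2)
Radius = DBH/2 = 60.4/2 = 30.2 cm
BA = pi * 30.2^2 / 10000
   = 2865.2582 cm^2 / 10000
   = 0.2865 m^2

0.2865


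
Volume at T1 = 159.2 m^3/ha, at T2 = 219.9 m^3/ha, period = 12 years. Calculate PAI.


Formula: PAI = (V_T2 - V_T1) / (T2 - T1)
Volume increment = 219.9 - 159.2 = 60.7 m^3/ha
PAI = 60.7 / 12 = 5.06 m^3/ha/year

5.06


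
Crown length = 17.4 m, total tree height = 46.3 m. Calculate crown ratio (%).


Formula: Crown Ratio = (Crown Length / Total Height) * 100
CR = (17.4 m / 46.3 m) * 100
CR = 0.3758 * 100 = 37.6%

37.6


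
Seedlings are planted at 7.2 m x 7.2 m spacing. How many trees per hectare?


Formula: TPH = 10000 m^2/ha / (spacing_x * spacing_y)
Area per tree = 7.2 m * 7.2 m = 51.84 m^2
TPH = 10000 / 51.84 = 193 trees/ha

193


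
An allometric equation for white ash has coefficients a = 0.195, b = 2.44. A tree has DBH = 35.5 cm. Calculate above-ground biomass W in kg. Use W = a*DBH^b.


Formula: W = a * DBH^b  (allometric power law)
DBH^b = 35.5^2.44 = 6061.18
W = 0.195 * 6061.18 = 1181.9 kg

1181.9


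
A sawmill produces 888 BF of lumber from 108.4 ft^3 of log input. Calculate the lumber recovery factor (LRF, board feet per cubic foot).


Formula: LRF = Lumber Output (BF) / Log Input (ft^3)
LRF = 888 BF / 108.4 ft^3
LRF = 8.19 BF/ft^3

8.19


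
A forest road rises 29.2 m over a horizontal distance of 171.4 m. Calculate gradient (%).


Formula: Gradient = rise / run * 100
Gradient = 29.2 / 171.4 * 100 = 17.0%

17.0


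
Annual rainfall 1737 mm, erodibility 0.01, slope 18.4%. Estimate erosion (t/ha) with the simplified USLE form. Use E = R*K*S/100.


Formula: E = R * K * S / 100  (simplified USLE)
R * K = 1737 * 0.01 = 17.37
E = 17.37 * 18.4 / 100 = 3.2 t/ha

3.2


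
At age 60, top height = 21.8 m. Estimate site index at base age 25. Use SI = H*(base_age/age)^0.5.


Formula: SI = H_dom * (base_age / age)^0.5
Age ratio = 25 / 60 = 0.41667
sqrt(age_ratio) = 0.6455
SI = 21.8 * 0.6455 = 14.1 m

14.1


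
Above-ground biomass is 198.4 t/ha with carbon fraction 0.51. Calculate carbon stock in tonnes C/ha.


Formula: Carbon Stock = Biomass * Carbon Fraction
C = 198.4 t/ha * 0.51
C = 101.2 t C/ha

101.2


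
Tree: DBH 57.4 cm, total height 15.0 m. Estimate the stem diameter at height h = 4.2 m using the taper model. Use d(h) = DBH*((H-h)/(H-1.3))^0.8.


Taper: d(h) = DBH * ((H - h) / (H - 1.3))^0.8
Numerator = H - h = 15.0 - 4.2 = 10.8 m
Denominator = H - 1.3 = 15.0 - 1.3 = 13.7 m
Ratio = 10.8 / 13.7 = 0.78832
d = 57.4 * 0.78832^0.8 = 47.5 cm

47.5


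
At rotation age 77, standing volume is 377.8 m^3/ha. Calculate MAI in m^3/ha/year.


Formula: MAI = Total Volume / Stand Age
MAI = 377.8 m^3/ha / 77 years
MAI = 4.91 m^3/ha/year

4.91


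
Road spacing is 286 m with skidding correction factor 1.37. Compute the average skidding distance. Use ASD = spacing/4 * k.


Formula: ASD = (spacing / 4) * correction
Uncorrected distance = spacing / 4 = 286 / 4 = 71.5 m
ASD = 71.5 * 1.37 = 98 m

98


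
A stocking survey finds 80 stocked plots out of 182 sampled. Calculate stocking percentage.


Formula: Stocking % = stocked plots / total plots * 100
Stocking = 80 / 182 * 100
Stocking = 0.4396 * 100 = 44.0%

44.0


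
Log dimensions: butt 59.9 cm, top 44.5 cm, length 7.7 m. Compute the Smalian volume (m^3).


Smalian: V = (A1 + A2)/2 * L,  A = pi*(D/200)^2
A1 = pi*(59.9/200)^2 = 0.281802 m^2
A2 = pi*(44.5/200)^2 = 0.155528 m^2
V = (0.281802+0.155528)/2*7.7 = 1.6837 m^3

1.6837


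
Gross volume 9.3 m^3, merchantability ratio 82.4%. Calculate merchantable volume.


Formula: MV = V_total * (merchantable_pct / 100)
Merchantable fraction = 82.4% / 100 = 0.824
MV = 9.3 m^3 * 0.824 = 7.663 m^3

7.663


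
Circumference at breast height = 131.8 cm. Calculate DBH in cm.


Formula: DBH = C / pi
DBH = 131.8 / pi
pi = 3.14159...
DBH = 42.0 cm

42.0


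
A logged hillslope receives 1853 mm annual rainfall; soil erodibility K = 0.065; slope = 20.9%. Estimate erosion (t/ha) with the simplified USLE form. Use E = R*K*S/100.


Formula: E = R * K * S / 100  (simplified USLE)
R * K = 1853 * 0.065 = 120.445
E = 120.445 * 20.9 / 100 = 25.17 t/ha

25.17


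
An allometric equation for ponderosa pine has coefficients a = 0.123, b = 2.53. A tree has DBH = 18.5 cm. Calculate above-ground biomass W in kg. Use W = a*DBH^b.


Formula: W = a * DBH^b  (allometric power law)
DBH^b = 18.5^2.53 = 1606.7358
W = 0.123 * 1606.7358 = 197.6 kg

197.6


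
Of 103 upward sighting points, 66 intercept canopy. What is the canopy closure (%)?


Formula: Canopy closure = covered points / total points * 100
Closure = 66 / 103 * 100
Closure = 0.6408 * 100 = 64.1%

64.1


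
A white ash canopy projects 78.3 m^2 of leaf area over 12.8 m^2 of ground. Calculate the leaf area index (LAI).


Formula: LAI = total leaf area / ground area  (dimensionless)
LAI = 78.3 m^2 / 12.8 m^2
LAI = 6.12

6.12


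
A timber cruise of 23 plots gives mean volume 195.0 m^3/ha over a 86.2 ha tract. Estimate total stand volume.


Formula: Total Volume = Mean Volume per ha * Total Area
Total Volume = 195.0 m^3/ha * 86.2 ha
Total Volume = 16809 m^3

16809


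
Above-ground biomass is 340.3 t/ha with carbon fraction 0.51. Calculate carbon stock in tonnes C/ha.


Formula: Carbon Stock = Biomass * Carbon Fraction
C = 340.3 t/ha * 0.51
C = 173.6 t C/ha

173.6


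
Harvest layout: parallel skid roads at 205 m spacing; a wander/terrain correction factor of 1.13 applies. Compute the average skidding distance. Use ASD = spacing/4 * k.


Formula: ASD = (spacing / 4) * correction
Uncorrected distance = spacing / 4 = 205 / 4 = 51.25 m
ASD = 51.25 * 1.13 = 58 m

58


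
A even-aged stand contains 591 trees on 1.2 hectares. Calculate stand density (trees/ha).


Formula: Stand Density = N_trees / Area_ha
Density = 591 trees / 1.2 ha
Density = 493 trees/ha

493


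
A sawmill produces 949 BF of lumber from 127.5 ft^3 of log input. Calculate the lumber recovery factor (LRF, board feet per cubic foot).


Formula: LRF = Lumber Output (BF) / Log Input (ft^3)
LRF = 949 BF / 127.5 ft^3
LRF = 7.44 BF/ft^3

7.44


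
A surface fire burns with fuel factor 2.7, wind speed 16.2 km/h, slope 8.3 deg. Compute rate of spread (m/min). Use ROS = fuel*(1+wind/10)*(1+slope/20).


Formula: ROS = fuel * (1 + wind/10) * (1 + slope/20)
Wind factor = 1 + 16.2/10 = 2.62
Slope factor = 1 + 8.3/20 = 1.415
ROS = 2.7 * 2.62 * 1.415 = 10.01 m/min

10.01


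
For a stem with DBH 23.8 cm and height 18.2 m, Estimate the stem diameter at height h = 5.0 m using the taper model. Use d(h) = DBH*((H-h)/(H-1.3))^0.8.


Taper: d(h) = DBH * ((H - h) / (H - 1.3))^0.8
Numerator = H - h = 18.2 - 5.0 = 13.2 m
Denominator = H - 1.3 = 18.2 - 1.3 = 16.9 m
Ratio = 13.2 / 16.9 = 0.78107
d = 23.8 * 0.78107^0.8 = 19.5 cm

19.5


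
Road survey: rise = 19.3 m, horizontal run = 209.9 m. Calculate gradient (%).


Formula: Gradient = rise / run * 100
Gradient = 19.3 / 209.9 * 100 = 9.2%

9.2


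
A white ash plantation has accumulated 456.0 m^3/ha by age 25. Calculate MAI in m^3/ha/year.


Formula: MAI = Total Volume / Stand Age
MAI = 456.0 m^3/ha / 25 years
MAI = 18.24 m^3/ha/year

18.24


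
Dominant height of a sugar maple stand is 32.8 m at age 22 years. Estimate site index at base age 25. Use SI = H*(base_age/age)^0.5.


Formula: SI = H_dom * (base_age / age)^0.5
Age ratio = 25 / 22 = 1.13636
sqrt(age_ratio) = 1.066
SI = 32.8 * 1.066 = 35.0 m

35.0


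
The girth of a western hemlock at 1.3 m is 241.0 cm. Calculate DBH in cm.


Formula: DBH = C / pi
DBH = 241.0 / pi
pi = 3.14159...
DBH = 76.7 cm

76.7


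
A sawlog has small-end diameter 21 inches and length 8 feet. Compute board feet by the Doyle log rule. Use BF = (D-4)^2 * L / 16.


Doyle: BF = (D - 4)^2 * L / 16
Adjusted diameter = 21 - 4 = 17 in
(D-4)^2 = 17^2 = 289
BF = 289 * 8 / 16 = 145 BF

145


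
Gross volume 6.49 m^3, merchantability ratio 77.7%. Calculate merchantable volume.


Formula: MV = V_total * (merchantable_pct / 100)
Merchantable fraction = 77.7% / 100 = 0.777
MV = 6.49 m^3 * 0.777 = 5.043 m^3

5.043


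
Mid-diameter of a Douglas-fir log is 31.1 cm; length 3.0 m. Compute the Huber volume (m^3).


Huber: V = Am * L,  Am = pi*(Dm/200)^2
Am = pi*(31.1/200)^2 = 0.075964 m^2
V = 0.075964*3.0 = 0.2279 m^3

0.2279


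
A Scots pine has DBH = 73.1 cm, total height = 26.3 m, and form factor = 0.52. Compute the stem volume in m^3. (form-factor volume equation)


Formula: V = pi * (DBH/200)^2 * H * ff
Radius = DBH/200 = 73.1/200 = 0.3655 m
Radius^2 = 0.3655^2 = 0.13359025 m^2
V = pi * 0.13359025 * 26.3 * 0.52
V = 5.74 m^3

5.74


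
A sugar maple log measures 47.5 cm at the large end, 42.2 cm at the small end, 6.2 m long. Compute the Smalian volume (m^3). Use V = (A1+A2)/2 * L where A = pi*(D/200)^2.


Smalian: V = (A1 + A2)/2 * L,  A = pi*(D/200)^2
A1 = pi*(47.5/200)^2 = 0.177205 m^2
A2 = pi*(42.2/200)^2 = 0.139867 m^2
V = (0.177205+0.139867)/2*6.2 = 0.9829 m^3

0.9829


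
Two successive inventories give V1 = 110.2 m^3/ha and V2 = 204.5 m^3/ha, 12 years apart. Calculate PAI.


Formula: PAI = (V_T2 - V_T1) / (T2 - T1)
Volume increment = 204.5 - 110.2 = 94.3 m^3/ha
PAI = 94.3 / 12 = 7.86 m^3/ha/year

7.86


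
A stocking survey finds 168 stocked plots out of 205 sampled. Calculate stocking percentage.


Formula: Stocking % = stocked plots / total plots * 100
Stocking = 168 / 205 * 100
Stocking = 0.8195 * 100 = 82.0%

82.0


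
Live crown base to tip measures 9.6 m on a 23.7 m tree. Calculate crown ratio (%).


Formula: Crown Ratio = (Crown Length / Total Height) * 100
CR = (9.6 m / 23.7 m) * 100
CR = 0.4051 * 100 = 40.5%

40.5


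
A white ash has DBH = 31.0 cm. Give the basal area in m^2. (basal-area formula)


Formula: BA = pi * (DBH/2)^2 / 10000  (cm^2 to m^2)
Radius = DBH/2 = 31.0/2 = 15.5 cm
BA = pi * 15.5^2 / 10000
   = 754.7676 cm^2 / 10000
   = 0.0755 m^2

0.0755


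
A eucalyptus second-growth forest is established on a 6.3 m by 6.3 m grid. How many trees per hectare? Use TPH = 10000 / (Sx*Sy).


Formula: TPH = 10000 m^2/ha / (spacing_x * spacing_y)
Area per tree = 6.3 m * 6.3 m = 39.69 m^2
TPH = 10000 / 39.69 = 252 trees/ha

252


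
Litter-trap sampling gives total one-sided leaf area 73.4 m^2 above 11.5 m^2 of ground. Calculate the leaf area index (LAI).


Formula: LAI = total leaf area / ground area  (dimensionless)
LAI = 73.4 m^2 / 11.5 m^2
LAI = 6.38

6.38


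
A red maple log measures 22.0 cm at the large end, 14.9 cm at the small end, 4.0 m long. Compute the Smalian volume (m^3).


Smalian: V = (A1 + A2)/2 * L,  A = pi*(D/200)^2
A1 = pi*(22.0/200)^2 = 0.038013 m^2
A2 = pi*(14.9/200)^2 = 0.017437 m^2
V = (0.038013+0.017437)/2*4.0 = 0.1109 m^3

0.1109


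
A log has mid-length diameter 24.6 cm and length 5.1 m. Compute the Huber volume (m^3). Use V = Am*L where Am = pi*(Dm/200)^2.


Huber: V = Am * L,  Am = pi*(Dm/200)^2
Am = pi*(24.6/200)^2 = 0.047529 m^2
V = 0.047529*5.1 = 0.2424 m^3

0.2424


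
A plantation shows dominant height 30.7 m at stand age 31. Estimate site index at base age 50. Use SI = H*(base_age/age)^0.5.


Formula: SI = H_dom * (base_age / age)^0.5
Age ratio = 50 / 31 = 1.6129
sqrt(age_ratio) = 1.27
SI = 30.7 * 1.27 = 39.0 m

39.0


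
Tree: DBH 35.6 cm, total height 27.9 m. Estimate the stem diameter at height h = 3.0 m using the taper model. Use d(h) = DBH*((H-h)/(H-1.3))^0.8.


Taper: d(h) = DBH * ((H - h) / (H - 1.3))^0.8
Numerator = H - h = 27.9 - 3.0 = 24.9 m
Denominator = H - 1.3 = 27.9 - 1.3 = 26.6 m
Ratio = 24.9 / 26.6 = 0.93609
d = 35.6 * 0.93609^0.8 = 33.8 cm

33.8


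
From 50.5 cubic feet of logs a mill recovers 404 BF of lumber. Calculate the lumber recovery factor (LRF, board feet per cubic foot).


Formula: LRF = Lumber Output (BF) / Log Input (ft^3)
LRF = 404 BF / 50.5 ft^3
LRF = 8.0 BF/ft^3

8.0


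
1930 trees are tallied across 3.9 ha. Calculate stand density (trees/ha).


Formula: Stand Density = N_trees / Area_ha
Density = 1930 trees / 3.9 ha
Density = 495 trees/ha

495


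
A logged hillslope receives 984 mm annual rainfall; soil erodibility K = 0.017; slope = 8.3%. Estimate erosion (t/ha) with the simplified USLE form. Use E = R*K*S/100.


Formula: E = R * K * S / 100  (simplified USLE)
R * K = 984 * 0.017 = 16.728
E = 16.728 * 8.3 / 100 = 1.39 t/ha

1.39


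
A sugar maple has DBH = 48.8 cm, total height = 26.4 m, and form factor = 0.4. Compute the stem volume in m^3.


Formula: V = pi * (DBH/200)^2 * H * ff
Radius = DBH/200 = 48.8/200 = 0.244 m
Radius^2 = 0.244^2 = 0.059536 m^2
V = pi * 0.059536 * 26.4 * 0.4
V = 1.975 m^3

1.975


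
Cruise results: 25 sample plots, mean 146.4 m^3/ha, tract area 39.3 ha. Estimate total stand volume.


Formula: Total Volume = Mean Volume per ha * Total Area
Total Volume = 146.4 m^3/ha * 39.3 ha
Total Volume = 5754 m^3

5754


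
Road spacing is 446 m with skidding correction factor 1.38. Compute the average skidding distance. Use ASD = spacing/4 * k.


Formula: ASD = (spacing / 4) * correction
Uncorrected distance = spacing / 4 = 446 / 4 = 111.5 m
ASD = 111.5 * 1.38 = 154 m

154


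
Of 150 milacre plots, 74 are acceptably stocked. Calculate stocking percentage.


Formula: Stocking % = stocked plots / total plots * 100
Stocking = 74 / 150 * 100
Stocking = 0.4933 * 100 = 49.3%

49.3


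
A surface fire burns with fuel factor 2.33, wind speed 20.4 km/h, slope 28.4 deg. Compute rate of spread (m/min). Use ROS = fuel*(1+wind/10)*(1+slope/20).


Formula: ROS = fuel * (1 + wind/10) * (1 + slope/20)
Wind factor = 1 + 20.4/10 = 3.04
Slope factor = 1 + 28.4/20 = 2.42
ROS = 2.33 * 3.04 * 2.42 = 17.14 m/min

17.14


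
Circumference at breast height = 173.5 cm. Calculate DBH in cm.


Formula: DBH = C / pi
DBH = 173.5 / pi
pi = 3.14159...
DBH = 55.2 cm

55.2


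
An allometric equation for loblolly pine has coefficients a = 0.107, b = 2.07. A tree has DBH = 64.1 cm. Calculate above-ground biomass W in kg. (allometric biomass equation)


Formula: W = a * DBH^b  (allometric power law)
DBH^b = 64.1^2.07 = 5497.8909
W = 0.107 * 5497.8909 = 588.3 kg

588.3


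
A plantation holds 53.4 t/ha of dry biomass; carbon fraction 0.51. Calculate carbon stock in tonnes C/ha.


Formula: Carbon Stock = Biomass * Carbon Fraction
C = 53.4 t/ha * 0.51
C = 27.2 t C/ha

27.2


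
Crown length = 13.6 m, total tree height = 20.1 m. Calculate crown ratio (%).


Formula: Crown Ratio = (Crown Length / Total Height) * 100
CR = (13.6 m / 20.1 m) * 100
CR = 0.6766 * 100 = 67.7%

67.7


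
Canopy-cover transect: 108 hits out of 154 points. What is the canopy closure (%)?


Formula: Canopy closure = covered points / total points * 100
Closure = 108 / 154 * 100
Closure = 0.7013 * 100 = 70.1%

70.1


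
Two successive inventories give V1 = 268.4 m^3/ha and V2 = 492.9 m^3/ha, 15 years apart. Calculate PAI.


Formula: PAI = (V_T2 - V_T1) / (T2 - T1)
Volume increment = 492.9 - 268.4 = 224.5 m^3/ha
PAI = 224.5 / 15 = 14.97 m^3/ha/year

14.97


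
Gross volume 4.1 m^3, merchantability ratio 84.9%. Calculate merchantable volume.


Formula: MV = V_total * (merchantable_pct / 100)
Merchantable fraction = 84.9% / 100 = 0.849
MV = 4.1 m^3 * 0.849 = 3.481 m^3

3.481


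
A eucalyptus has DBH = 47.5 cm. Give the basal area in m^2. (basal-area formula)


Formula: BA = pi * (DBH/2)^2 / 10000  (cm^2 to m^2)
Radius = DBH/2 = 47.5/2 = 23.75 cm
BA = pi * 23.75^2 / 10000
   = 1772.0546 cm^2 / 10000
   = 0.1772 m^2

0.1772


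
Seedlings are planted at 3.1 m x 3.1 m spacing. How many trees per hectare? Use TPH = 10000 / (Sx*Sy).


Formula: TPH = 10000 m^2/ha / (spacing_x * spacing_y)
Area per tree = 3.1 m * 3.1 m = 9.61 m^2
TPH = 10000 / 9.61 = 1041 trees/ha

1041


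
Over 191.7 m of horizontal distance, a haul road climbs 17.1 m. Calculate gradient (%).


Formula: Gradient = rise / run * 100
Gradient = 17.1 / 191.7 * 100 = 8.9%

8.9


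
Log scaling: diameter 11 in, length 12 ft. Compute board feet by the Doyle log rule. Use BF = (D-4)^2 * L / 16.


Doyle: BF = (D - 4)^2 * L / 16
Adjusted diameter = 11 - 4 = 7 in
(D-4)^2 = 7^2 = 49
BF = 49 * 12 / 16 = 37 BF

37


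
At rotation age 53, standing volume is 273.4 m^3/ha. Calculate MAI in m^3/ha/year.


Formula: MAI = Total Volume / Stand Age
MAI = 273.4 m^3/ha / 53 years
MAI = 5.16 m^3/ha/year

5.16


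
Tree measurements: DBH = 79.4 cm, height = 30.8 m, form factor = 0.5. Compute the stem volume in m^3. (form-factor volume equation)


Formula: V = pi * (DBH/200)^2 * H * ff
Radius = DBH/200 = 79.4/200 = 0.397 m
Radius^2 = 0.397^2 = 0.157609 m^2
V = pi * 0.157609 * 30.8 * 0.5
V = 7.625 m^3

7.625


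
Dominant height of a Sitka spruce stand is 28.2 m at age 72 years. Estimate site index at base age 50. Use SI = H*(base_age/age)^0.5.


Formula: SI = H_dom * (base_age / age)^0.5
Age ratio = 50 / 72 = 0.69444
sqrt(age_ratio) = 0.83333
SI = 28.2 * 0.83333 = 23.5 m

23.5


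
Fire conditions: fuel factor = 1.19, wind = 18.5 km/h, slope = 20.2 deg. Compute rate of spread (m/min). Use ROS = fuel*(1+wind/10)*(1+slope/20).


Formula: ROS = fuel * (1 + wind/10) * (1 + slope/20)
Wind factor = 1 + 18.5/10 = 2.85
Slope factor = 1 + 20.2/20 = 2.01
ROS = 1.19 * 2.85 * 2.01 = 6.82 m/min

6.82


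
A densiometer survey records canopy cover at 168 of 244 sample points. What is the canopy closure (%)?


Formula: Canopy closure = covered points / total points * 100
Closure = 168 / 244 * 100
Closure = 0.6885 * 100 = 68.9%

68.9


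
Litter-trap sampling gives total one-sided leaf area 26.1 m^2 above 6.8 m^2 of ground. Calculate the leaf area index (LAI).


Formula: LAI = total leaf area / ground area  (dimensionless)
LAI = 26.1 m^2 / 6.8 m^2
LAI = 3.84

3.84


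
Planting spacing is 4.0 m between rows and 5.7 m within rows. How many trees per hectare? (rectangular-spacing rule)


Formula: TPH = 10000 m^2/ha / (spacing_x * spacing_y)
Area per tree = 4.0 m * 5.7 m = 22.8 m^2
TPH = 10000 / 22.8 = 439 trees/ha

439


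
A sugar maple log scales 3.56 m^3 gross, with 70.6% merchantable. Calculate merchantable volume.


Formula: MV = V_total * (merchantable_pct / 100)
Merchantable fraction = 70.6% / 100 = 0.706
MV = 3.56 m^3 * 0.706 = 2.513 m^3

2.513


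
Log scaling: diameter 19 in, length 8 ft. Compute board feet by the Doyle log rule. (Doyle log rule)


Doyle: BF = (D - 4)^2 * L / 16
Adjusted diameter = 19 - 4 = 15 in
(D-4)^2 = 15^2 = 225
BF = 225 * 8 / 16 = 113 BF

113


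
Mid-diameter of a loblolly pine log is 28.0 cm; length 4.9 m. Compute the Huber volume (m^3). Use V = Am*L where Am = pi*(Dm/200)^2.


Huber: V = Am * L,  Am = pi*(Dm/200)^2
Am = pi*(28.0/200)^2 = 0.061575 m^2
V = 0.061575*4.9 = 0.3017 m^3

0.3017


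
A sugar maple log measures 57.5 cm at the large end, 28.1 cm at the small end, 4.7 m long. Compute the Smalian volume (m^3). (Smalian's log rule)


Smalian: V = (A1 + A2)/2 * L,  A = pi*(D/200)^2
A1 = pi*(57.5/200)^2 = 0.259672 m^2
A2 = pi*(28.1/200)^2 = 0.062016 m^2
V = (0.259672+0.062016)/2*4.7 = 0.756 m^3

0.756


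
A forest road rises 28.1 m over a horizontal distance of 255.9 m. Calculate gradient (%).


Formula: Gradient = rise / run * 100
Gradient = 28.1 / 255.9 * 100 = 11.0%

11.0


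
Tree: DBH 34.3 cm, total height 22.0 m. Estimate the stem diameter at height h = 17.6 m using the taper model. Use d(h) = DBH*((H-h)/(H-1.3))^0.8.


Taper: d(h) = DBH * ((H - h) / (H - 1.3))^0.8
Numerator = H - h = 22.0 - 17.6 = 4.4 m
Denominator = H - 1.3 = 22.0 - 1.3 = 20.7 m
Ratio = 4.4 / 20.7 = 0.21256
d = 34.3 * 0.21256^0.8 = 9.9 cm

9.9


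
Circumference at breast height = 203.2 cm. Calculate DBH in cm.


Formula: DBH = C / pi
DBH = 203.2 / pi
pi = 3.14159...
DBH = 64.7 cm

64.7


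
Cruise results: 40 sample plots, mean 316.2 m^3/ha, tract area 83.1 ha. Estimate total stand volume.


Formula: Total Volume = Mean Volume per ha * Total Area
Total Volume = 316.2 m^3/ha * 83.1 ha
Total Volume = 26276 m^3

26276


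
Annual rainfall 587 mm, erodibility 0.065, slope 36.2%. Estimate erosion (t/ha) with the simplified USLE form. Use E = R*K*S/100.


Formula: E = R * K * S / 100  (simplified USLE)
R * K = 587 * 0.065 = 38.155
E = 38.155 * 36.2 / 100 = 13.81 t/ha

13.81


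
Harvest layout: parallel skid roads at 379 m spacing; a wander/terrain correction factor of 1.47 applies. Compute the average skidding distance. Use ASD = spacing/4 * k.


Formula: ASD = (spacing / 4) * correction
Uncorrected distance = spacing / 4 = 379 / 4 = 94.75 m
ASD = 94.75 * 1.47 = 139 m

139


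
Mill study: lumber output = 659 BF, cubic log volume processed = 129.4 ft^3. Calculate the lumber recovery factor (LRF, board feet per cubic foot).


Formula: LRF = Lumber Output (BF) / Log Input (ft^3)
LRF = 659 BF / 129.4 ft^3
LRF = 5.09 BF/ft^3

5.09


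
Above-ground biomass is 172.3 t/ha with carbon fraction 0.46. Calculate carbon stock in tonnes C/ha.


Formula: Carbon Stock = Biomass * Carbon Fraction
C = 172.3 t/ha * 0.46
C = 79.3 t C/ha

79.3


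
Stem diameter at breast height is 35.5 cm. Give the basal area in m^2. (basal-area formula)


Formula: BA = pi * (DBH/2)^2 / 10000  (cm^2 to m^2)
Radius = DBH/2 = 35.5/2 = 17.75 cm
BA = pi * 17.75^2 / 10000
   = 989.798 cm^2 / 10000
   = 0.099 m^2

0.099


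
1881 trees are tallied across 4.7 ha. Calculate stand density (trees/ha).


Formula: Stand Density = N_trees / Area_ha
Density = 1881 trees / 4.7 ha
Density = 400 trees/ha

400


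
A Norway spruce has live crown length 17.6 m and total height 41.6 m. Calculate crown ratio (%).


Formula: Crown Ratio = (Crown Length / Total Height) * 100
CR = (17.6 m / 41.6 m) * 100
CR = 0.4231 * 100 = 42.3%

42.3


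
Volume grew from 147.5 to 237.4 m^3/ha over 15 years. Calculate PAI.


Formula: PAI = (V_T2 - V_T1) / (T2 - T1)
Volume increment = 237.4 - 147.5 = 89.9 m^3/ha
PAI = 89.9 / 15 = 5.99 m^3/ha/year

5.99


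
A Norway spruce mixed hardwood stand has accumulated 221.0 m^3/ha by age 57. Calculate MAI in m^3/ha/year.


Formula: MAI = Total Volume / Stand Age
MAI = 221.0 m^3/ha / 57 years
MAI = 3.88 m^3/ha/year

3.88


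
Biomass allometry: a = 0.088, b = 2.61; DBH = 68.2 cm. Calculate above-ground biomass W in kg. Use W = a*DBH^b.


Formula: W = a * DBH^b  (allometric power law)
DBH^b = 68.2^2.61 = 61119.1376
W = 0.088 * 61119.1376 = 5378.5 kg

5378.5


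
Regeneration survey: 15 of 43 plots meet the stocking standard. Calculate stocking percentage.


Formula: Stocking % = stocked plots / total plots * 100
Stocking = 15 / 43 * 100
Stocking = 0.3488 * 100 = 34.9%

34.9


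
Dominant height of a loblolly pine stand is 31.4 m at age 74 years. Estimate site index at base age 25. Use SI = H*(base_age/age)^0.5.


Formula: SI = H_dom * (base_age / age)^0.5
Age ratio = 25 / 74 = 0.33784
sqrt(age_ratio) = 0.58124
SI = 31.4 * 0.58124 = 18.3 m

18.3


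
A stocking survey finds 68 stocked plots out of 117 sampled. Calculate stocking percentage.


Formula: Stocking % = stocked plots / total plots * 100
Stocking = 68 / 117 * 100
Stocking = 0.5812 * 100 = 58.1%

58.1


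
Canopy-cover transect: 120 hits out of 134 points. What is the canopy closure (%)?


Formula: Canopy closure = covered points / total points * 100
Closure = 120 / 134 * 100
Closure = 0.8955 * 100 = 89.6%

89.6


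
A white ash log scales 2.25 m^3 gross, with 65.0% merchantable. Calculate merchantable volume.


Formula: MV = V_total * (merchantable_pct / 100)
Merchantable fraction = 65.0% / 100 = 0.65
MV = 2.25 m^3 * 0.65 = 1.463 m^3

1.463


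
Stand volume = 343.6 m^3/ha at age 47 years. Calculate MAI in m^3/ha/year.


Formula: MAI = Total Volume / Stand Age
MAI = 343.6 m^3/ha / 47 years
MAI = 7.31 m^3/ha/year

7.31


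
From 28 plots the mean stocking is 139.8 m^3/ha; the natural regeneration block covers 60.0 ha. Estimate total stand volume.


Formula: Total Volume = Mean Volume per ha * Total Area
Total Volume = 139.8 m^3/ha * 60.0 ha
Total Volume = 8388 m^3

8388


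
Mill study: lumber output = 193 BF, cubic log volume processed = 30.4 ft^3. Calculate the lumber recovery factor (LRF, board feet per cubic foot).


Formula: LRF = Lumber Output (BF) / Log Input (ft^3)
LRF = 193 BF / 30.4 ft^3
LRF = 6.35 BF/ft^3

6.35


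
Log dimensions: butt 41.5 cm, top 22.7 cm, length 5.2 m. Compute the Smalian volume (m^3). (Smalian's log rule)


Smalian: V = (A1 + A2)/2 * L,  A = pi*(D/200)^2
A1 = pi*(41.5/200)^2 = 0.135265 m^2
A2 = pi*(22.7/200)^2 = 0.040471 m^2
V = (0.135265+0.040471)/2*5.2 = 0.4569 m^3

0.4569


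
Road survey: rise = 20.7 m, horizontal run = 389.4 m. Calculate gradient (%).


Formula: Gradient = rise / run * 100
Gradient = 20.7 / 389.4 * 100 = 5.3%

5.3


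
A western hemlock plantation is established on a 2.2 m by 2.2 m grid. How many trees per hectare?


Formula: TPH = 10000 m^2/ha / (spacing_x * spacing_y)
Area per tree = 2.2 m * 2.2 m = 4.84 m^2
TPH = 10000 / 4.84 = 2066 trees/ha

2066


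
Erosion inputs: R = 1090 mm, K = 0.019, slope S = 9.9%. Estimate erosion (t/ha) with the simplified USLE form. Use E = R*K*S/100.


Formula: E = R * K * S / 100  (simplified USLE)
R * K = 1090 * 0.019 = 20.71
E = 20.71 * 9.9 / 100 = 2.05 t/ha

2.05


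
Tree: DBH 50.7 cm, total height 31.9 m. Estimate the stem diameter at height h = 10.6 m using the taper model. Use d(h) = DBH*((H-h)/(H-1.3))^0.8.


Taper: d(h) = DBH * ((H - h) / (H - 1.3))^0.8
Numerator = H - h = 31.9 - 10.6 = 21.3 m
Denominator = H - 1.3 = 31.9 - 1.3 = 30.6 m
Ratio = 21.3 / 30.6 = 0.69608
d = 50.7 * 0.69608^0.8 = 37.9 cm

37.9


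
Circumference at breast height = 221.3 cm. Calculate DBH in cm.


Formula: DBH = C / pi
DBH = 221.3 / pi
pi = 3.14159...
DBH = 70.4 cm

70.4


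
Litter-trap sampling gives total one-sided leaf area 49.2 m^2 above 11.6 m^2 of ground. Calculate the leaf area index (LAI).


Formula: LAI = total leaf area / ground area  (dimensionless)
LAI = 49.2 m^2 / 11.6 m^2
LAI = 4.24

4.24


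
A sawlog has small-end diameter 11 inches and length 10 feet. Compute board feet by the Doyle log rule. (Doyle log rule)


Doyle: BF = (D - 4)^2 * L / 16
Adjusted diameter = 11 - 4 = 7 in
(D-4)^2 = 7^2 = 49
BF = 49 * 10 / 16 = 31 BF

31


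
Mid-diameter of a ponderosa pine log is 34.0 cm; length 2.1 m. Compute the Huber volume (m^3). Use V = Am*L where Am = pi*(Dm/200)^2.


Huber: V = Am * L,  Am = pi*(Dm/200)^2
Am = pi*(34.0/200)^2 = 0.090792 m^2
V = 0.090792*2.1 = 0.1907 m^3

0.1907


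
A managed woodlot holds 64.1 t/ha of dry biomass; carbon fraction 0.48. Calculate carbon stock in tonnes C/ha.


Formula: Carbon Stock = Biomass * Carbon Fraction
C = 64.1 t/ha * 0.48
C = 30.8 t C/ha

30.8


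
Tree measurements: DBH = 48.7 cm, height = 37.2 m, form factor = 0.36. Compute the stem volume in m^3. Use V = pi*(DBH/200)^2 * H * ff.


Formula: V = pi * (DBH/200)^2 * H * ff
Radius = DBH/200 = 48.7/200 = 0.2435 m
Radius^2 = 0.2435^2 = 0.05929225 m^2
V = pi * 0.05929225 * 37.2 * 0.36
V = 2.495 m^3

2.495


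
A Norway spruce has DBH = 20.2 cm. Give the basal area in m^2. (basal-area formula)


Formula: BA = pi * (DBH/2)^2 / 10000  (cm^2 to m^2)
Radius = DBH/2 = 20.2/2 = 10.1 cm
BA = pi * 10.1^2 / 10000
   = 320.4739 cm^2 / 10000
   = 0.032 m^2

0.032


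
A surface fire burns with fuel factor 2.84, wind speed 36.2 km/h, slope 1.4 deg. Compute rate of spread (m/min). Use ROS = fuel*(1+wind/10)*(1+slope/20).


Formula: ROS = fuel * (1 + wind/10) * (1 + slope/20)
Wind factor = 1 + 36.2/10 = 4.62
Slope factor = 1 + 1.4/20 = 1.07
ROS = 2.84 * 4.62 * 1.07 = 14.04 m/min

14.04


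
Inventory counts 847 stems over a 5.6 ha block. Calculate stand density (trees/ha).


Formula: Stand Density = N_trees / Area_ha
Density = 847 trees / 5.6 ha
Density = 151 trees/ha

151


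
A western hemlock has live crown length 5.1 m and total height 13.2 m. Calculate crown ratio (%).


Formula: Crown Ratio = (Crown Length / Total Height) * 100
CR = (5.1 m / 13.2 m) * 100
CR = 0.3864 * 100 = 38.6%

38.6


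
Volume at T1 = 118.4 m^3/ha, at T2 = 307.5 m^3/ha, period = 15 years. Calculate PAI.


Formula: PAI = (V_T2 - V_T1) / (T2 - T1)
Volume increment = 307.5 - 118.4 = 189.1 m^3/ha
PAI = 189.1 / 15 = 12.61 m^3/ha/year

12.61


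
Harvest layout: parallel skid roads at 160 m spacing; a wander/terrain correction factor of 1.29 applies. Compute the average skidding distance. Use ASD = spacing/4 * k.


Formula: ASD = (spacing / 4) * correction
Uncorrected distance = spacing / 4 = 160 / 4 = 40 m
ASD = 40 * 1.29 = 52 m

52


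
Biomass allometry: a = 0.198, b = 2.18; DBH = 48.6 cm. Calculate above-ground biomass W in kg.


Formula: W = a * DBH^b  (allometric power law)
DBH^b = 48.6^2.18 = 4751.8975
W = 0.198 * 4751.8975 = 940.9 kg

940.9


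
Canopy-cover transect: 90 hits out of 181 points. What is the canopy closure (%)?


Formula: Canopy closure = covered points / total points * 100
Closure = 90 / 181 * 100
Closure = 0.4972 * 100 = 49.7%

49.7


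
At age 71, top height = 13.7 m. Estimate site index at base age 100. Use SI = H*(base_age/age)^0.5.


Formula: SI = H_dom * (base_age / age)^0.5
Age ratio = 100 / 71 = 1.40845
sqrt(age_ratio) = 1.18678
SI = 13.7 * 1.18678 = 16.3 m

16.3


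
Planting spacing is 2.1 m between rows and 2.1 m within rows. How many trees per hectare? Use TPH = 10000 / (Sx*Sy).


Formula: TPH = 10000 m^2/ha / (spacing_x * spacing_y)
Area per tree = 2.1 m * 2.1 m = 4.41 m^2
TPH = 10000 / 4.41 = 2268 trees/ha

2268


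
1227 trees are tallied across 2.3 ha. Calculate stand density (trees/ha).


Formula: Stand Density = N_trees / Area_ha
Density = 1227 trees / 2.3 ha
Density = 533 trees/ha

533


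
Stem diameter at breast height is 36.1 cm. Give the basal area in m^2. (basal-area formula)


Formula: BA = pi * (DBH/2)^2 / 10000  (cm^2 to m^2)
Radius = DBH/2 = 36.1/2 = 18.05 cm
BA = pi * 18.05^2 / 10000
   = 1023.5387 cm^2 / 10000
   = 0.1024 m^2

0.1024


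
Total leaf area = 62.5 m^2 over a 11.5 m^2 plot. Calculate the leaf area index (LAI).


Formula: LAI = total leaf area / ground area  (dimensionless)
LAI = 62.5 m^2 / 11.5 m^2
LAI = 5.43

5.43


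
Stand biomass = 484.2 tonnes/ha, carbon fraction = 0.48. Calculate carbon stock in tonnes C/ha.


Formula: Carbon Stock = Biomass * Carbon Fraction
C = 484.2 t/ha * 0.48
C = 232.4 t C/ha

232.4


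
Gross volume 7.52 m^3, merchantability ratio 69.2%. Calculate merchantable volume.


Formula: MV = V_total * (merchantable_pct / 100)
Merchantable fraction = 69.2% / 100 = 0.692
MV = 7.52 m^3 * 0.692 = 5.204 m^3

5.204


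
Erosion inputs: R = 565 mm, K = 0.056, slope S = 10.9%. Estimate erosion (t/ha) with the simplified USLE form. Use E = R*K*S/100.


Formula: E = R * K * S / 100  (simplified USLE)
R * K = 565 * 0.056 = 31.64
E = 31.64 * 10.9 / 100 = 3.45 t/ha

3.45


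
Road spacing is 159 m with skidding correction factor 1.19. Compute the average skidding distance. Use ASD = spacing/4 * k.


Formula: ASD = (spacing / 4) * correction
Uncorrected distance = spacing / 4 = 159 / 4 = 39.75 m
ASD = 39.75 * 1.19 = 47 m

47


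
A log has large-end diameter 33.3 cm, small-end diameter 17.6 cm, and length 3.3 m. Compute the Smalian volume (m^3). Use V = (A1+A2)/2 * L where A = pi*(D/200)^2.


Smalian: V = (A1 + A2)/2 * L,  A = pi*(D/200)^2
A1 = pi*(33.3/200)^2 = 0.087092 m^2
A2 = pi*(17.6/200)^2 = 0.024328 m^2
V = (0.087092+0.024328)/2*3.3 = 0.1838 m^3

0.1838


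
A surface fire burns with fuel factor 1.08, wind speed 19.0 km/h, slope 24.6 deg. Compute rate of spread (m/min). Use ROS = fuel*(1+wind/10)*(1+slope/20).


Formula: ROS = fuel * (1 + wind/10) * (1 + slope/20)
Wind factor = 1 + 19.0/10 = 2.9
Slope factor = 1 + 24.6/20 = 2.23
ROS = 1.08 * 2.9 * 2.23 = 6.98 m/min

6.98


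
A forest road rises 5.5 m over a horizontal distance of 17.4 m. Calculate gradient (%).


Formula: Gradient = rise / run * 100
Gradient = 5.5 / 17.4 * 100 = 31.6%

31.6


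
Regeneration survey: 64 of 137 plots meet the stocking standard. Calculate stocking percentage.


Formula: Stocking % = stocked plots / total plots * 100
Stocking = 64 / 137 * 100
Stocking = 0.4672 * 100 = 46.7%

46.7


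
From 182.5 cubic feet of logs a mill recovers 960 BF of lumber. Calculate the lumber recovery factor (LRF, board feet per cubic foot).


Formula: LRF = Lumber Output (BF) / Log Input (ft^3)
LRF = 960 BF / 182.5 ft^3
LRF = 5.26 BF/ft^3

5.26


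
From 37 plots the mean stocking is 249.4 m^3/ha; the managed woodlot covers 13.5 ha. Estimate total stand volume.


Formula: Total Volume = Mean Volume per ha * Total Area
Total Volume = 249.4 m^3/ha * 13.5 ha
Total Volume = 3367 m^3

3367


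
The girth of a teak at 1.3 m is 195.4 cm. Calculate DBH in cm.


Formula: DBH = C / pi
DBH = 195.4 / pi
pi = 3.14159...
DBH = 62.2 cm

62.2


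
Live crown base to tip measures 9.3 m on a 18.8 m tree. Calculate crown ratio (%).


Formula: Crown Ratio = (Crown Length / Total Height) * 100
CR = (9.3 m / 18.8 m) * 100
CR = 0.4947 * 100 = 49.5%

49.5


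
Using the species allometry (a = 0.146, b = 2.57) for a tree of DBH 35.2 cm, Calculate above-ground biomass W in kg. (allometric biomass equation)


Formula: W = a * DBH^b  (allometric power law)
DBH^b = 35.2^2.57 = 9432.2357
W = 0.146 * 9432.2357 = 1377.1 kg

1377.1


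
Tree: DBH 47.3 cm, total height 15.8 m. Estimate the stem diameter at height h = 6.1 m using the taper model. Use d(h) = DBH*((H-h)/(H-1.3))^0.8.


Taper: d(h) = DBH * ((H - h) / (H - 1.3))^0.8
Numerator = H - h = 15.8 - 6.1 = 9.7 m
Denominator = H - 1.3 = 15.8 - 1.3 = 14.5 m
Ratio = 9.7 / 14.5 = 0.66897
d = 47.3 * 0.66897^0.8 = 34.3 cm

34.3
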